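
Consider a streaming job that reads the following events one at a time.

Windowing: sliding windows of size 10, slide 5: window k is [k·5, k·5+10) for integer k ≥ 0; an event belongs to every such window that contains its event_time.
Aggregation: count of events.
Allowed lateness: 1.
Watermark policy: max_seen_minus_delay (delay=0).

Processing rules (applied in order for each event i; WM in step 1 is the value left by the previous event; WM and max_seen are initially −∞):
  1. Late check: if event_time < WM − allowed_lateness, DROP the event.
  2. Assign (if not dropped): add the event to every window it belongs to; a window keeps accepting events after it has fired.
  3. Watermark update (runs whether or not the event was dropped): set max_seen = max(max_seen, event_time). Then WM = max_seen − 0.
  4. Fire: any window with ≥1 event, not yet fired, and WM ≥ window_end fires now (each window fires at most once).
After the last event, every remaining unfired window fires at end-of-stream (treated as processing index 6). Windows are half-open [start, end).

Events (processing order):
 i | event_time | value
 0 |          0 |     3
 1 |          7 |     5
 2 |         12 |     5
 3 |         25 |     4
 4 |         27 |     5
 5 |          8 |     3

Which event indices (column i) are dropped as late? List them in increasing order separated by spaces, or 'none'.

5

i=0 t=0 v=3: → [0,10); WM=0
i=1 t=7 v=5: → [5,15),[0,10); WM=7
i=2 t=12 v=5: → [10,20),[5,15); WM=12; [0,10) fires=2
i=3 t=25 v=4: → [25,35),[20,30); WM=25; [5,15) fires=2 [10,20) fires=1
i=4 t=27 v=5: → [25,35),[20,30); WM=27
i=5 t=8 v=3: DROP (t<27-1); WM=27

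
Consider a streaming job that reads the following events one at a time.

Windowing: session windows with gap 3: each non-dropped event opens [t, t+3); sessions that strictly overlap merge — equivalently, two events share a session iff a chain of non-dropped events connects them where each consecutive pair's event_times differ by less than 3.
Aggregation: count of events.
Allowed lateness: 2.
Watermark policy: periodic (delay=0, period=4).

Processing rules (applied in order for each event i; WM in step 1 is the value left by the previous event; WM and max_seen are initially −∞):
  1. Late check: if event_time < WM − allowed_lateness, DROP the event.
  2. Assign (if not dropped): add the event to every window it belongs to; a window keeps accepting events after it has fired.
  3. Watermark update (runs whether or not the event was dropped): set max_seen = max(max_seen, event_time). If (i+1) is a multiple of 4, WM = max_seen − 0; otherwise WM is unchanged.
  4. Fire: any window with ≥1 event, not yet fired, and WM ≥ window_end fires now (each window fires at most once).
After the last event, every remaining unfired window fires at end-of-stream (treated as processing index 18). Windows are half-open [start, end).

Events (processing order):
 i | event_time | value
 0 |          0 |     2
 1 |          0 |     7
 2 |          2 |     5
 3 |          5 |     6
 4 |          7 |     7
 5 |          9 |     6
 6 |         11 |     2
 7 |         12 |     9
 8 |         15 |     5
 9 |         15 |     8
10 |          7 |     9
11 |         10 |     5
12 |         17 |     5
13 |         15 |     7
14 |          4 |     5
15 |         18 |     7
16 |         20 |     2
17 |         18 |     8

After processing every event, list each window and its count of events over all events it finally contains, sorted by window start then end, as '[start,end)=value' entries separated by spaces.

[0,5)=3 [5,15)=6 [15,23)=7

i=0 t=0 v=2: → [0,3); WM=−∞
i=1 t=0 v=7: → [0,3); WM=−∞
i=2 t=2 v=5: → [0,5); WM=−∞
i=3 t=5 v=6: → [5,8); WM=5
i=4 t=7 v=7: → [5,10); WM=5
i=5 t=9 v=6: → [5,12); WM=5
i=6 t=11 v=2: → [5,14); WM=5
i=7 t=12 v=9: → [5,15); WM=12
i=8 t=15 v=5: → [15,18); WM=12
i=9 t=15 v=8: → [15,18); WM=12
i=10 t=7 v=9: DROP (t<12-2); WM=12
i=11 t=10 v=5: → [5,15); WM=15
i=12 t=17 v=5: → [15,20); WM=15
i=13 t=15 v=7: → [15,20); WM=15
i=14 t=4 v=5: DROP (t<15-2); WM=15
i=15 t=18 v=7: → [15,21); WM=18
i=16 t=20 v=2: → [15,23); WM=18
i=17 t=18 v=8: → [15,23); WM=18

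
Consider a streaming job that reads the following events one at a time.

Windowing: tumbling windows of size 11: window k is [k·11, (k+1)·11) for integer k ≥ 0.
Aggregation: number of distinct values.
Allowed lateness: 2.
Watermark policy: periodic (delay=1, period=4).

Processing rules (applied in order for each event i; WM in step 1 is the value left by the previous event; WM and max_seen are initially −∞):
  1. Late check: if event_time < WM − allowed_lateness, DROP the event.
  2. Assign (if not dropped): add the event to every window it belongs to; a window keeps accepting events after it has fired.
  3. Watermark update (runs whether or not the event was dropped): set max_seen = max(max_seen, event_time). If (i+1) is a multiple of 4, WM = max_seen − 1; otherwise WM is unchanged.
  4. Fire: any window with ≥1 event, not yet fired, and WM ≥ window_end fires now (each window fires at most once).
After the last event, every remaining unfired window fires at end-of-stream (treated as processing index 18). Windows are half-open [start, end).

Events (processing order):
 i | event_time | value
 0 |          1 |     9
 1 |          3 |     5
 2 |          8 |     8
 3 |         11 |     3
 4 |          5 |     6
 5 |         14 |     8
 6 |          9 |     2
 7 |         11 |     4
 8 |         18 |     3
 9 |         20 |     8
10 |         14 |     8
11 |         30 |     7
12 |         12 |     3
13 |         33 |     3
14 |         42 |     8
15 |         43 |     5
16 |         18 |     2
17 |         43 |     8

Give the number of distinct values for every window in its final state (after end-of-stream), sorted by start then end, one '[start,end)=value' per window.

[0,11)=4 [11,22)=3 [22,33)=1 [33,44)=3

i=0 t=1 v=9: → [0,11); WM=−∞
i=1 t=3 v=5: → [0,11); WM=−∞
i=2 t=8 v=8: → [0,11); WM=−∞
i=3 t=11 v=3: → [11,22); WM=10
i=4 t=5 v=6: DROP (t<10-2); WM=10
i=5 t=14 v=8: → [11,22); WM=10
i=6 t=9 v=2: → [0,11); WM=10
i=7 t=11 v=4: → [11,22); WM=13; [0,11) fires=4
i=8 t=18 v=3: → [11,22); WM=13
i=9 t=20 v=8: → [11,22); WM=13
i=10 t=14 v=8: → [11,22); WM=13
i=11 t=30 v=7: → [22,33); WM=29; [11,22) fires=3
i=12 t=12 v=3: DROP (t<29-2); WM=29
i=13 t=33 v=3: → [33,44); WM=29
i=14 t=42 v=8: → [33,44); WM=29
i=15 t=43 v=5: → [33,44); WM=42; [22,33) fires=1
i=16 t=18 v=2: DROP (t<42-2); WM=42
i=17 t=43 v=8: → [33,44); WM=42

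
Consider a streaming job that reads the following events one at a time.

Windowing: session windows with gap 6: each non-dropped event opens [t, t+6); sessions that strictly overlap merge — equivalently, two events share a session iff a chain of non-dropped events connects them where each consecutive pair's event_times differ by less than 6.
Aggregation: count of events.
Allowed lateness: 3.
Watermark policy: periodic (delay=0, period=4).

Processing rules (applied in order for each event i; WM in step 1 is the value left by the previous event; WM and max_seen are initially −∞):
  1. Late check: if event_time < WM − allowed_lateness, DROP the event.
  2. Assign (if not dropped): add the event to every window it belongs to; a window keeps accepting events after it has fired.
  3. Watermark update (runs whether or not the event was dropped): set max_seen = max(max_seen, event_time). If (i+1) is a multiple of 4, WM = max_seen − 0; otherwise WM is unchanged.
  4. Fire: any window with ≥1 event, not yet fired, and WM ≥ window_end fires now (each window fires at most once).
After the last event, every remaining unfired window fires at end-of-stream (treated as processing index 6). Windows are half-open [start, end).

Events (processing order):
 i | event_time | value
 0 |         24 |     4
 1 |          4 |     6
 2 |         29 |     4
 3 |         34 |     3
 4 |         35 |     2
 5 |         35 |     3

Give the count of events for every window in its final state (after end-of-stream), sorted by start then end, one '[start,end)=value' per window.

i=0 t=24 v=4: → [24,30); WM=−∞
i=1 t=4 v=6: → [4,10); WM=−∞
i=2 t=29 v=4: → [24,35); WM=−∞
i=3 t=34 v=3: → [24,40); WM=34
i=4 t=35 v=2: → [24,41); WM=34
i=5 t=35 v=3: → [24,41); WM=34

[4,10)=1 [24,41)=5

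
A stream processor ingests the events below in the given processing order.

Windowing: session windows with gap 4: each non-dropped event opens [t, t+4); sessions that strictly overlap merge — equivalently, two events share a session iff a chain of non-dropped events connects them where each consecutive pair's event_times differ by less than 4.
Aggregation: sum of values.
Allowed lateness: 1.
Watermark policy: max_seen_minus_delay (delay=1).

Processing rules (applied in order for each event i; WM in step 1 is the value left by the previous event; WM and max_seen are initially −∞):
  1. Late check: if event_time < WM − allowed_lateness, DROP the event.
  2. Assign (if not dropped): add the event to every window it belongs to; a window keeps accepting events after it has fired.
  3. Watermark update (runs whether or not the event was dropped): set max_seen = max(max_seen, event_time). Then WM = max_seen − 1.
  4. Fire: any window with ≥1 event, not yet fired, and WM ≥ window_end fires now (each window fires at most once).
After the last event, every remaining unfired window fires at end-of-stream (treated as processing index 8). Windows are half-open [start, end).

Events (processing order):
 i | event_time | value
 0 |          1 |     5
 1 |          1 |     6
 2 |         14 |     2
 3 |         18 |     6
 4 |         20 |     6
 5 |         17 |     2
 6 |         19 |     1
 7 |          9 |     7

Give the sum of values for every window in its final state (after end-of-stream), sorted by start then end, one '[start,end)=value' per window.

i=0 t=1 v=5: → [1,5); WM=0
i=1 t=1 v=6: → [1,5); WM=0
i=2 t=14 v=2: → [14,18); WM=13
i=3 t=18 v=6: → [18,22); WM=17
i=4 t=20 v=6: → [18,24); WM=19
i=5 t=17 v=2: DROP (t<19-1); WM=19
i=6 t=19 v=1: → [18,24); WM=19
i=7 t=9 v=7: DROP (t<19-1); WM=19

[1,5)=11 [14,18)=2 [18,24)=13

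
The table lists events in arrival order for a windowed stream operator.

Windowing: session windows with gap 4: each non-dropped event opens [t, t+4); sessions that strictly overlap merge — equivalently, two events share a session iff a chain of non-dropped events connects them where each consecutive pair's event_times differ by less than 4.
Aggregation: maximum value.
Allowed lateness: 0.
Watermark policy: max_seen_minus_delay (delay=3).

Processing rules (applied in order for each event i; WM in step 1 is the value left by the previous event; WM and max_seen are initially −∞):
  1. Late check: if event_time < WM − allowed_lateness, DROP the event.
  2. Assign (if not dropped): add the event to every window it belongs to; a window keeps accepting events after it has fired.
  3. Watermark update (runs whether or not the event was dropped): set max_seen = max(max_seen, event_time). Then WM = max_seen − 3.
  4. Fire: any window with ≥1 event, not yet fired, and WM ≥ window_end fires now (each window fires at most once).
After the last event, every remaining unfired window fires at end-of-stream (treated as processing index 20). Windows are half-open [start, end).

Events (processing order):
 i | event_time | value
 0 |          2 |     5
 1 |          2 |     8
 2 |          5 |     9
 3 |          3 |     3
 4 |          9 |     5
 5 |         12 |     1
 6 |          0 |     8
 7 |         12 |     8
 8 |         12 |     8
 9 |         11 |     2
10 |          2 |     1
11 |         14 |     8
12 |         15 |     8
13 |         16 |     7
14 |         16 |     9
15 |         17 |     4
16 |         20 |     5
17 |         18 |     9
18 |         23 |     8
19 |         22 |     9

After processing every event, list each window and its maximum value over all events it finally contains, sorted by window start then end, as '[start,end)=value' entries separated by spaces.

[2,9)=9 [9,27)=9

i=0 t=2 v=5: → [2,6); WM=-1
i=1 t=2 v=8: → [2,6); WM=-1
i=2 t=5 v=9: → [2,9); WM=2
i=3 t=3 v=3: → [2,9); WM=2
i=4 t=9 v=5: → [9,13); WM=6
i=5 t=12 v=1: → [9,16); WM=9
i=6 t=0 v=8: DROP (t<9-0); WM=9
i=7 t=12 v=8: → [9,16); WM=9
i=8 t=12 v=8: → [9,16); WM=9
i=9 t=11 v=2: → [9,16); WM=9
i=10 t=2 v=1: DROP (t<9-0); WM=9
i=11 t=14 v=8: → [9,18); WM=11
i=12 t=15 v=8: → [9,19); WM=12
i=13 t=16 v=7: → [9,20); WM=13
i=14 t=16 v=9: → [9,20); WM=13
i=15 t=17 v=4: → [9,21); WM=14
i=16 t=20 v=5: → [9,24); WM=17
i=17 t=18 v=9: → [9,24); WM=17
i=18 t=23 v=8: → [9,27); WM=20
i=19 t=22 v=9: → [9,27); WM=20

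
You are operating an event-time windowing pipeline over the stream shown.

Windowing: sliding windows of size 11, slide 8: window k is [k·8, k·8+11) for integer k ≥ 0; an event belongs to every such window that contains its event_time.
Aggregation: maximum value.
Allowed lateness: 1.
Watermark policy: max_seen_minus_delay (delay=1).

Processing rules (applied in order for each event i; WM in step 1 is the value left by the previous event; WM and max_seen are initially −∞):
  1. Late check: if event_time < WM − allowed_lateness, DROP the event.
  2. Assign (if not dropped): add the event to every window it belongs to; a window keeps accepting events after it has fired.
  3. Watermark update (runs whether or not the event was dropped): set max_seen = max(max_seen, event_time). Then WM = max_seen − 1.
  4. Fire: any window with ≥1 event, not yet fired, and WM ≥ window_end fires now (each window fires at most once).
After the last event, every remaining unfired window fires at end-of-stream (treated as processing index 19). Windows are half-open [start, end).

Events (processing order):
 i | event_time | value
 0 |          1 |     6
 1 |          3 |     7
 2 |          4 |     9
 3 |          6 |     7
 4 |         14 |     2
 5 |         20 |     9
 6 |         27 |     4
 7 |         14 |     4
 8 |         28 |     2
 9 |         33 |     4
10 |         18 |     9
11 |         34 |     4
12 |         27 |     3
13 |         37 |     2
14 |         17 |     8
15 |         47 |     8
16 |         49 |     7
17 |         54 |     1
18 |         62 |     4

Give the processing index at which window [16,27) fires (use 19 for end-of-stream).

8

i=0 t=1 v=6: → [0,11); WM=0
i=1 t=3 v=7: → [0,11); WM=2
i=2 t=4 v=9: → [0,11); WM=3
i=3 t=6 v=7: → [0,11); WM=5
i=4 t=14 v=2: → [8,19); WM=13; [0,11) fires=9
i=5 t=20 v=9: → [16,27); WM=19; [8,19) fires=2
i=6 t=27 v=4: → [24,35); WM=26
i=7 t=14 v=4: DROP (t<26-1); WM=26
i=8 t=28 v=2: → [24,35); WM=27; [16,27) fires=9
i=9 t=33 v=4: → [32,43),[24,35); WM=32
i=10 t=18 v=9: DROP (t<32-1); WM=32
i=11 t=34 v=4: → [32,43),[24,35); WM=33
i=12 t=27 v=3: DROP (t<33-1); WM=33
i=13 t=37 v=2: → [32,43); WM=36; [24,35) fires=4
i=14 t=17 v=8: DROP (t<36-1); WM=36
i=15 t=47 v=8: → [40,51); WM=46; [32,43) fires=4
i=16 t=49 v=7: → [48,59),[40,51); WM=48
i=17 t=54 v=1: → [48,59); WM=53; [40,51) fires=8
i=18 t=62 v=4: → [56,67); WM=61; [48,59) fires=7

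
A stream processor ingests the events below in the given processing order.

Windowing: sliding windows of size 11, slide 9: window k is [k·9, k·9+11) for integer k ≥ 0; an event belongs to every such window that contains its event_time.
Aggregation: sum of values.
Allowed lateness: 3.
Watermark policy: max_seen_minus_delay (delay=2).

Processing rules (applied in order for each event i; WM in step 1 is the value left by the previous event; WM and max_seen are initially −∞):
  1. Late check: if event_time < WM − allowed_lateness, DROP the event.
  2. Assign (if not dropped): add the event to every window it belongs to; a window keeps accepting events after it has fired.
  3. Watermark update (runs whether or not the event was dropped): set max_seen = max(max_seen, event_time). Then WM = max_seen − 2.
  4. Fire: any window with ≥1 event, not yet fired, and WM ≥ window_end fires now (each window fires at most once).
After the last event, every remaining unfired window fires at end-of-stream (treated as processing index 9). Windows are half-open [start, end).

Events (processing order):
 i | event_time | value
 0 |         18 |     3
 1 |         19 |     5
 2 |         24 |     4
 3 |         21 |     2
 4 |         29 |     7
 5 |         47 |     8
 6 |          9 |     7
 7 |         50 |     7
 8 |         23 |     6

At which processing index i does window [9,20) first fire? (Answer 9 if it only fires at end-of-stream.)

i=0 t=18 v=3: → [18,29),[9,20); WM=16
i=1 t=19 v=5: → [18,29),[9,20); WM=17
i=2 t=24 v=4: → [18,29); WM=22; [9,20) fires=8
i=3 t=21 v=2: → [18,29); WM=22
i=4 t=29 v=7: → [27,38); WM=27
i=5 t=47 v=8: → [45,56); WM=45; [18,29) fires=14 [27,38) fires=7
i=6 t=9 v=7: DROP (t<45-3); WM=45
i=7 t=50 v=7: → [45,56); WM=48
i=8 t=23 v=6: DROP (t<48-3); WM=48

2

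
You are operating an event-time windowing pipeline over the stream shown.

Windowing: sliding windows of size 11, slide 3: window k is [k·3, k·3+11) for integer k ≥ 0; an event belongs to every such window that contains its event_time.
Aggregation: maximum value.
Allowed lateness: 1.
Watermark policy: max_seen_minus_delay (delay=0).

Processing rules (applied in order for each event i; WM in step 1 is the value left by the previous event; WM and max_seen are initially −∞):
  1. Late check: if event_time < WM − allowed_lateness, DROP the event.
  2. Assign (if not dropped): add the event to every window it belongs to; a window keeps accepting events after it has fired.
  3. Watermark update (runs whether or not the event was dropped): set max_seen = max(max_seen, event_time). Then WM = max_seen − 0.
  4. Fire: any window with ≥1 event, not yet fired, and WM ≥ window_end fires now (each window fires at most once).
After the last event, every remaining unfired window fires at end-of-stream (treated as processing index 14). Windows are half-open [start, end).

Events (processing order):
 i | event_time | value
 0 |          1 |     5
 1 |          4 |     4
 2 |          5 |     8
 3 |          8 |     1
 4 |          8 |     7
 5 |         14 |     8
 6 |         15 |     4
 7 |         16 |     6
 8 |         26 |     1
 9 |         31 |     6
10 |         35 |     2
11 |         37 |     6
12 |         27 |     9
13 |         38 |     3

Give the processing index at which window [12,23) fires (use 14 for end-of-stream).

i=0 t=1 v=5: → [0,11); WM=1
i=1 t=4 v=4: → [3,14),[0,11); WM=4
i=2 t=5 v=8: → [3,14),[0,11); WM=5
i=3 t=8 v=1: → [6,17),[3,14),[0,11); WM=8
i=4 t=8 v=7: → [6,17),[3,14),[0,11); WM=8
i=5 t=14 v=8: → [12,23),[9,20),[6,17); WM=14; [0,11) fires=8 [3,14) fires=8
i=6 t=15 v=4: → [15,26),[12,23),[9,20),[6,17); WM=15
i=7 t=16 v=6: → [15,26),[12,23),[9,20),[6,17); WM=16
i=8 t=26 v=1: → [24,35),[21,32),[18,29); WM=26; [6,17) fires=8 [9,20) fires=8 [12,23) fires=8 [15,26) fires=6
i=9 t=31 v=6: → [30,41),[27,38),[24,35),[21,32); WM=31; [18,29) fires=1
i=10 t=35 v=2: → [33,44),[30,41),[27,38); WM=35; [21,32) fires=6 [24,35) fires=6
i=11 t=37 v=6: → [36,47),[33,44),[30,41),[27,38); WM=37
i=12 t=27 v=9: DROP (t<37-1); WM=37
i=13 t=38 v=3: → [36,47),[33,44),[30,41); WM=38; [27,38) fires=6

8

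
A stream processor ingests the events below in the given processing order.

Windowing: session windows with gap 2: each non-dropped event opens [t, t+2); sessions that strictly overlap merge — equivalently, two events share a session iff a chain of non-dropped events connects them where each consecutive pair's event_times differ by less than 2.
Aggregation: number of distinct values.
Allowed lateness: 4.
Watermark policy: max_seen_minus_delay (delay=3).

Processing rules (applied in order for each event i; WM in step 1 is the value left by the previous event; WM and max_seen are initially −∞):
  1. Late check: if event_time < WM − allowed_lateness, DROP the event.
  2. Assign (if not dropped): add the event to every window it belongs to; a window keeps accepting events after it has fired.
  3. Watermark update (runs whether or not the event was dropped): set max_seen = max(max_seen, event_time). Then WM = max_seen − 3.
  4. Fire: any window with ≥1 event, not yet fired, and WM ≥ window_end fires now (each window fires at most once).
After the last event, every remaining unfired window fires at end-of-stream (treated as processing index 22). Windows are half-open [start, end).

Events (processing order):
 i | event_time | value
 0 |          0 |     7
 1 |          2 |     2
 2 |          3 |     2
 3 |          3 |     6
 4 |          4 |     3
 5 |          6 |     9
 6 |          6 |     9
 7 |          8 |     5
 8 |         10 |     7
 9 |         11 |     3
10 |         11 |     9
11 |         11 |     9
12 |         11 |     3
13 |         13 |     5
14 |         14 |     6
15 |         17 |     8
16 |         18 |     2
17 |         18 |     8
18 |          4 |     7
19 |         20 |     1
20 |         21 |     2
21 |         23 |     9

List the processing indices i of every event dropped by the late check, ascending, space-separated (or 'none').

18

i=0 t=0 v=7: → [0,2); WM=-3
i=1 t=2 v=2: → [2,4); WM=-1
i=2 t=3 v=2: → [2,5); WM=0
i=3 t=3 v=6: → [2,5); WM=0
i=4 t=4 v=3: → [2,6); WM=1
i=5 t=6 v=9: → [6,8); WM=3
i=6 t=6 v=9: → [6,8); WM=3
i=7 t=8 v=5: → [8,10); WM=5
i=8 t=10 v=7: → [10,12); WM=7
i=9 t=11 v=3: → [10,13); WM=8
i=10 t=11 v=9: → [10,13); WM=8
i=11 t=11 v=9: → [10,13); WM=8
i=12 t=11 v=3: → [10,13); WM=8
i=13 t=13 v=5: → [13,15); WM=10
i=14 t=14 v=6: → [13,16); WM=11
i=15 t=17 v=8: → [17,19); WM=14
i=16 t=18 v=2: → [17,20); WM=15
i=17 t=18 v=8: → [17,20); WM=15
i=18 t=4 v=7: DROP (t<15-4); WM=15
i=19 t=20 v=1: → [20,22); WM=17
i=20 t=21 v=2: → [20,23); WM=18
i=21 t=23 v=9: → [23,25); WM=20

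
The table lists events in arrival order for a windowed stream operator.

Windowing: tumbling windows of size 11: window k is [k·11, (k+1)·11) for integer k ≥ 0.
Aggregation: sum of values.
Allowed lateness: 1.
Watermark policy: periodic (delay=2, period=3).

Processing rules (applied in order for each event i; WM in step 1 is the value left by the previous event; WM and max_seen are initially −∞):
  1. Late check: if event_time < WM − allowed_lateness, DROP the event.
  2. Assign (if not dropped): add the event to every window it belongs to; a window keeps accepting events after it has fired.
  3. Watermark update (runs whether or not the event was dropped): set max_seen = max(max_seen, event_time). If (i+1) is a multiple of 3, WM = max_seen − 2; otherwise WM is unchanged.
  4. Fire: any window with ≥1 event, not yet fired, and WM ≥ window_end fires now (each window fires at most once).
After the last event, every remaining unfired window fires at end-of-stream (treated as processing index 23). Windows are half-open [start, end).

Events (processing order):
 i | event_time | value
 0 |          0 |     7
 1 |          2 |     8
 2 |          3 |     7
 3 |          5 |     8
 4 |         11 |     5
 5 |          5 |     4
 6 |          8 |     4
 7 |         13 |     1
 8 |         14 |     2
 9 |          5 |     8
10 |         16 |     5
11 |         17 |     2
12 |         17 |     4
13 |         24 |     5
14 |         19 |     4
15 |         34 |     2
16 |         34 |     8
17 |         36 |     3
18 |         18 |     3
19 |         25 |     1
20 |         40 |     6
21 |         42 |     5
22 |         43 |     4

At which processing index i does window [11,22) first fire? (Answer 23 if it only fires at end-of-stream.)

14

i=0 t=0 v=7: → [0,11); WM=−∞
i=1 t=2 v=8: → [0,11); WM=−∞
i=2 t=3 v=7: → [0,11); WM=1
i=3 t=5 v=8: → [0,11); WM=1
i=4 t=11 v=5: → [11,22); WM=1
i=5 t=5 v=4: → [0,11); WM=9
i=6 t=8 v=4: → [0,11); WM=9
i=7 t=13 v=1: → [11,22); WM=9
i=8 t=14 v=2: → [11,22); WM=12; [0,11) fires=38
i=9 t=5 v=8: DROP (t<12-1); WM=12
i=10 t=16 v=5: → [11,22); WM=12
i=11 t=17 v=2: → [11,22); WM=15
i=12 t=17 v=4: → [11,22); WM=15
i=13 t=24 v=5: → [22,33); WM=15
i=14 t=19 v=4: → [11,22); WM=22; [11,22) fires=23
i=15 t=34 v=2: → [33,44); WM=22
i=16 t=34 v=8: → [33,44); WM=22
i=17 t=36 v=3: → [33,44); WM=34; [22,33) fires=5
i=18 t=18 v=3: DROP (t<34-1); WM=34
i=19 t=25 v=1: DROP (t<34-1); WM=34
i=20 t=40 v=6: → [33,44); WM=38
i=21 t=42 v=5: → [33,44); WM=38
i=22 t=43 v=4: → [33,44); WM=38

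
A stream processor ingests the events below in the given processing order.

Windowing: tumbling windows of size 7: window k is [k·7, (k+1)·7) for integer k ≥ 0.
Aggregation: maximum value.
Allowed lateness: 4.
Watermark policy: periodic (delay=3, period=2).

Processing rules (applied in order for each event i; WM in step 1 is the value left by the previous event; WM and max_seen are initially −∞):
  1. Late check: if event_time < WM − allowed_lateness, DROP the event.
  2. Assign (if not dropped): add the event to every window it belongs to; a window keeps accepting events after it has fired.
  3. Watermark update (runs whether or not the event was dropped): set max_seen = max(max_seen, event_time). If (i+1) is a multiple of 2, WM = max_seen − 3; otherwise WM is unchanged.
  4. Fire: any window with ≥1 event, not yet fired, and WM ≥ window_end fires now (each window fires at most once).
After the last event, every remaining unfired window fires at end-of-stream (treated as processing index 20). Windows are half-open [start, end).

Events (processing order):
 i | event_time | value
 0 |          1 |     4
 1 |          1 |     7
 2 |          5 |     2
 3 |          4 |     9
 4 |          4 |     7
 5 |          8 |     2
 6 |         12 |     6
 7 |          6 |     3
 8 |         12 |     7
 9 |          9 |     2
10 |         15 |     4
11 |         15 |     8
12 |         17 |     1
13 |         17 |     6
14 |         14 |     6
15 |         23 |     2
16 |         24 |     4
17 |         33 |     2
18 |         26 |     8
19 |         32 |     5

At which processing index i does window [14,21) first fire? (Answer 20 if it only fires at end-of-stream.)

i=0 t=1 v=4: → [0,7); WM=−∞
i=1 t=1 v=7: → [0,7); WM=-2
i=2 t=5 v=2: → [0,7); WM=-2
i=3 t=4 v=9: → [0,7); WM=2
i=4 t=4 v=7: → [0,7); WM=2
i=5 t=8 v=2: → [7,14); WM=5
i=6 t=12 v=6: → [7,14); WM=5
i=7 t=6 v=3: → [0,7); WM=9; [0,7) fires=9
i=8 t=12 v=7: → [7,14); WM=9
i=9 t=9 v=2: → [7,14); WM=9
i=10 t=15 v=4: → [14,21); WM=9
i=11 t=15 v=8: → [14,21); WM=12
i=12 t=17 v=1: → [14,21); WM=12
i=13 t=17 v=6: → [14,21); WM=14; [7,14) fires=7
i=14 t=14 v=6: → [14,21); WM=14
i=15 t=23 v=2: → [21,28); WM=20
i=16 t=24 v=4: → [21,28); WM=20
i=17 t=33 v=2: → [28,35); WM=30; [14,21) fires=8 [21,28) fires=4
i=18 t=26 v=8: → [21,28); WM=30
i=19 t=32 v=5: → [28,35); WM=30

17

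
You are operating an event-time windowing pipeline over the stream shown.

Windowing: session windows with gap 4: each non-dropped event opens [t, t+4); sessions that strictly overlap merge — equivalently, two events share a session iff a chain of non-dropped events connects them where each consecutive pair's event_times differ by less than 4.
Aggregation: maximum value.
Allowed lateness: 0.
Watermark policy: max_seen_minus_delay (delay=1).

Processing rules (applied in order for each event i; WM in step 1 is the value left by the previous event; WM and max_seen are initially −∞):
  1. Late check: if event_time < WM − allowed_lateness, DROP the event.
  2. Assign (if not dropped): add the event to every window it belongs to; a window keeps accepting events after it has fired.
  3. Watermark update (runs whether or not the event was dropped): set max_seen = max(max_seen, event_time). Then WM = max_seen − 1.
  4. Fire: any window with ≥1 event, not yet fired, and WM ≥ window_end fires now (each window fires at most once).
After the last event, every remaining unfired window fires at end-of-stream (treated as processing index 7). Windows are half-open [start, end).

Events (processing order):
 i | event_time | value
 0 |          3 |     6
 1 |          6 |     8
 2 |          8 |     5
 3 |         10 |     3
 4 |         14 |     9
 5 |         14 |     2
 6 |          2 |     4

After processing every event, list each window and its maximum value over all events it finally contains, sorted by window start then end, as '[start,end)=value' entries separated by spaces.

[3,14)=8 [14,18)=9

i=0 t=3 v=6: → [3,7); WM=2
i=1 t=6 v=8: → [3,10); WM=5
i=2 t=8 v=5: → [3,12); WM=7
i=3 t=10 v=3: → [3,14); WM=9
i=4 t=14 v=9: → [14,18); WM=13
i=5 t=14 v=2: → [14,18); WM=13
i=6 t=2 v=4: DROP (t<13-0); WM=13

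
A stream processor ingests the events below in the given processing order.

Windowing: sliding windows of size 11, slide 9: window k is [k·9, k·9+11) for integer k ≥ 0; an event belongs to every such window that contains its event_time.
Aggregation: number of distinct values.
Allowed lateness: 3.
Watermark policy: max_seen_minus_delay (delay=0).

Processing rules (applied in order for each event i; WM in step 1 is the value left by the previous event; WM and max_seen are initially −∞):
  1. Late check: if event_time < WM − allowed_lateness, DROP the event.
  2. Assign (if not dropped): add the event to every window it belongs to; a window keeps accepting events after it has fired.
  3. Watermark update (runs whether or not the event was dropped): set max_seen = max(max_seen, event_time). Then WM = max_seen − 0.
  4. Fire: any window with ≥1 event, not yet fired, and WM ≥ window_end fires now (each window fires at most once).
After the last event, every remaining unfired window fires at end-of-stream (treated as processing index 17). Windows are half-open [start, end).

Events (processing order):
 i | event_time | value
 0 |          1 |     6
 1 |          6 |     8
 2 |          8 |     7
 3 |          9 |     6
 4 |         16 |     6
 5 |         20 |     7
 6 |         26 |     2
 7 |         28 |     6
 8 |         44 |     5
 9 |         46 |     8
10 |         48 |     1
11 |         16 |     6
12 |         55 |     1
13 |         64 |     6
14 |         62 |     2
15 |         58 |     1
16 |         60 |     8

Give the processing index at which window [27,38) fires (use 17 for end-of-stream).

i=0 t=1 v=6: → [0,11); WM=1
i=1 t=6 v=8: → [0,11); WM=6
i=2 t=8 v=7: → [0,11); WM=8
i=3 t=9 v=6: → [9,20),[0,11); WM=9
i=4 t=16 v=6: → [9,20); WM=16; [0,11) fires=3
i=5 t=20 v=7: → [18,29); WM=20; [9,20) fires=1
i=6 t=26 v=2: → [18,29); WM=26
i=7 t=28 v=6: → [27,38),[18,29); WM=28
i=8 t=44 v=5: → [36,47); WM=44; [18,29) fires=3 [27,38) fires=1
i=9 t=46 v=8: → [45,56),[36,47); WM=46
i=10 t=48 v=1: → [45,56); WM=48; [36,47) fires=2
i=11 t=16 v=6: DROP (t<48-3); WM=48
i=12 t=55 v=1: → [54,65),[45,56); WM=55
i=13 t=64 v=6: → [63,74),[54,65); WM=64; [45,56) fires=2
i=14 t=62 v=2: → [54,65); WM=64
i=15 t=58 v=1: DROP (t<64-3); WM=64
i=16 t=60 v=8: DROP (t<64-3); WM=64

8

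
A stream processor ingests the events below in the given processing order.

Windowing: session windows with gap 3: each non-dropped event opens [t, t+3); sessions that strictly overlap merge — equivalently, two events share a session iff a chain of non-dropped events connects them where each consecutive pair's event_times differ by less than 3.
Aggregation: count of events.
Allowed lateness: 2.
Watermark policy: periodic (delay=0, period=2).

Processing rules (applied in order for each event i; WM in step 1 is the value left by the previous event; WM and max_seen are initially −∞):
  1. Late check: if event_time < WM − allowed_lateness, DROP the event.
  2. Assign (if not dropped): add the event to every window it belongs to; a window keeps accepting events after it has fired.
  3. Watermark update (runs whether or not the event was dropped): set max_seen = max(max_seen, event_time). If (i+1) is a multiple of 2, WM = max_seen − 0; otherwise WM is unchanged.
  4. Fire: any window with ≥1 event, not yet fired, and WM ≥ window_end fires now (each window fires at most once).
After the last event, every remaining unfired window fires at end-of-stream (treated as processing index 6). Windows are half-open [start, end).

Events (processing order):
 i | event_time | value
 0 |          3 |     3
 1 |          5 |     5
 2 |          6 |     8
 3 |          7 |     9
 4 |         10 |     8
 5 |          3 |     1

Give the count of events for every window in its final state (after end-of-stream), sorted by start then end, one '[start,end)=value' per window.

[3,10)=4 [10,13)=1

i=0 t=3 v=3: → [3,6); WM=−∞
i=1 t=5 v=5: → [3,8); WM=5
i=2 t=6 v=8: → [3,9); WM=5
i=3 t=7 v=9: → [3,10); WM=7
i=4 t=10 v=8: → [10,13); WM=7
i=5 t=3 v=1: DROP (t<7-2); WM=10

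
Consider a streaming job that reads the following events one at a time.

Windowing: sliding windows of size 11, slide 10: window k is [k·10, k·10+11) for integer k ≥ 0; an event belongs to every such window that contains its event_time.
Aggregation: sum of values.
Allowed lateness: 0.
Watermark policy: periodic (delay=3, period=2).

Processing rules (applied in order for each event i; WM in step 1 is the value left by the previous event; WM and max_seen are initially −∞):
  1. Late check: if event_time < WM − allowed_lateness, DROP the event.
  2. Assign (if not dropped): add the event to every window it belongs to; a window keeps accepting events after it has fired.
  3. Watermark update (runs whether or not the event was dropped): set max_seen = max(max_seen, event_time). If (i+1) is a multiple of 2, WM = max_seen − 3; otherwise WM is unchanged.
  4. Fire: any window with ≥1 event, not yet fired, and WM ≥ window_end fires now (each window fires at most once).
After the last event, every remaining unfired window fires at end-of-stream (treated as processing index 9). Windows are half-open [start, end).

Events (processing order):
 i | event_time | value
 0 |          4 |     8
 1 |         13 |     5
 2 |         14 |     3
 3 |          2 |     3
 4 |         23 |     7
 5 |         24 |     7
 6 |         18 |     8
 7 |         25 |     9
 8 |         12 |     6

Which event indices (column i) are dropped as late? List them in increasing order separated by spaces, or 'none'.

i=0 t=4 v=8: → [0,11); WM=−∞
i=1 t=13 v=5: → [10,21); WM=10
i=2 t=14 v=3: → [10,21); WM=10
i=3 t=2 v=3: DROP (t<10-0); WM=11; [0,11) fires=8
i=4 t=23 v=7: → [20,31); WM=11
i=5 t=24 v=7: → [20,31); WM=21; [10,21) fires=8
i=6 t=18 v=8: DROP (t<21-0); WM=21
i=7 t=25 v=9: → [20,31); WM=22
i=8 t=12 v=6: DROP (t<22-0); WM=22

3 6 8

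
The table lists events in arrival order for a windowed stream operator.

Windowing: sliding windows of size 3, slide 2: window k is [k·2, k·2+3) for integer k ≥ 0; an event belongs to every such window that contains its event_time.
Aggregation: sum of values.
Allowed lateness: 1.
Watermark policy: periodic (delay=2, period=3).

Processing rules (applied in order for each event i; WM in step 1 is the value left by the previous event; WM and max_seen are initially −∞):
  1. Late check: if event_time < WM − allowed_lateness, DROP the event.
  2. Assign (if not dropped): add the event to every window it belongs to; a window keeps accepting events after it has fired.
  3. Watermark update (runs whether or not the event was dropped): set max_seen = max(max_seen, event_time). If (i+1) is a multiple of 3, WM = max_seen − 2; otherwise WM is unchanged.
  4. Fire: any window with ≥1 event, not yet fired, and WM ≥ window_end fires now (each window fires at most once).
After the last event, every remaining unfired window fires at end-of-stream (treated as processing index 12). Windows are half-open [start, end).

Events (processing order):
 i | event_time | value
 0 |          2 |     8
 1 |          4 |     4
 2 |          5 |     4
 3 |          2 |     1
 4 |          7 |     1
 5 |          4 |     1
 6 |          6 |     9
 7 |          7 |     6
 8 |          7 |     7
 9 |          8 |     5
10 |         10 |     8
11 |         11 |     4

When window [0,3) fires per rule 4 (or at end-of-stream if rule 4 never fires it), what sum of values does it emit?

8

i=0 t=2 v=8: → [2,5),[0,3); WM=−∞
i=1 t=4 v=4: → [4,7),[2,5); WM=−∞
i=2 t=5 v=4: → [4,7); WM=3; [0,3) fires=8
i=3 t=2 v=1: → [2,5),[0,3); WM=3
i=4 t=7 v=1: → [6,9); WM=3
i=5 t=4 v=1: → [4,7),[2,5); WM=5; [2,5) fires=14
i=6 t=6 v=9: → [6,9),[4,7); WM=5
i=7 t=7 v=6: → [6,9); WM=5
i=8 t=7 v=7: → [6,9); WM=5
i=9 t=8 v=5: → [8,11),[6,9); WM=5
i=10 t=10 v=8: → [10,13),[8,11); WM=5
i=11 t=11 v=4: → [10,13); WM=9; [4,7) fires=18 [6,9) fires=28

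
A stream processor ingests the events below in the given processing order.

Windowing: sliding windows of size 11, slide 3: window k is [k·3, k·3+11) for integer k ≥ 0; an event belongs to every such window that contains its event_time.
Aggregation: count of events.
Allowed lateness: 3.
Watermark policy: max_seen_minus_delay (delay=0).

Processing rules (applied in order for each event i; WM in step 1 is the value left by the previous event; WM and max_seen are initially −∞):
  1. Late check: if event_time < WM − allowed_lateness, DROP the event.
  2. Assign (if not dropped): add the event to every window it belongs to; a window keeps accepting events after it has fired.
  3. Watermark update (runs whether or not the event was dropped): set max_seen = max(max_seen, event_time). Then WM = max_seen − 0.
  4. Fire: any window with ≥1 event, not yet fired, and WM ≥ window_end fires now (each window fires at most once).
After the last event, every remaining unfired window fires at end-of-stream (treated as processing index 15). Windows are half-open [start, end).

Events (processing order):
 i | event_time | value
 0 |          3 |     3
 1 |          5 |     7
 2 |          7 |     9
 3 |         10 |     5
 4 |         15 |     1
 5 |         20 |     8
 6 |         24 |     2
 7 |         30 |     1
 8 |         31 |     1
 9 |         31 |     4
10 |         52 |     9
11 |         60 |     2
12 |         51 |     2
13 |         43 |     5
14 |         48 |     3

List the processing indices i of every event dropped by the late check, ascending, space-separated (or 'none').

i=0 t=3 v=3: → [3,14),[0,11); WM=3
i=1 t=5 v=7: → [3,14),[0,11); WM=5
i=2 t=7 v=9: → [6,17),[3,14),[0,11); WM=7
i=3 t=10 v=5: → [9,20),[6,17),[3,14),[0,11); WM=10
i=4 t=15 v=1: → [15,26),[12,23),[9,20),[6,17); WM=15; [0,11) fires=4 [3,14) fires=4
i=5 t=20 v=8: → [18,29),[15,26),[12,23); WM=20; [6,17) fires=3 [9,20) fires=2
i=6 t=24 v=2: → [24,35),[21,32),[18,29),[15,26); WM=24; [12,23) fires=2
i=7 t=30 v=1: → [30,41),[27,38),[24,35),[21,32); WM=30; [15,26) fires=3 [18,29) fires=2
i=8 t=31 v=1: → [30,41),[27,38),[24,35),[21,32); WM=31
i=9 t=31 v=4: → [30,41),[27,38),[24,35),[21,32); WM=31
i=10 t=52 v=9: → [51,62),[48,59),[45,56),[42,53); WM=52; [21,32) fires=4 [24,35) fires=4 [27,38) fires=3 [30,41) fires=3
i=11 t=60 v=2: → [60,71),[57,68),[54,65),[51,62); WM=60; [42,53) fires=1 [45,56) fires=1 [48,59) fires=1
i=12 t=51 v=2: DROP (t<60-3); WM=60
i=13 t=43 v=5: DROP (t<60-3); WM=60
i=14 t=48 v=3: DROP (t<60-3); WM=60

12 13 14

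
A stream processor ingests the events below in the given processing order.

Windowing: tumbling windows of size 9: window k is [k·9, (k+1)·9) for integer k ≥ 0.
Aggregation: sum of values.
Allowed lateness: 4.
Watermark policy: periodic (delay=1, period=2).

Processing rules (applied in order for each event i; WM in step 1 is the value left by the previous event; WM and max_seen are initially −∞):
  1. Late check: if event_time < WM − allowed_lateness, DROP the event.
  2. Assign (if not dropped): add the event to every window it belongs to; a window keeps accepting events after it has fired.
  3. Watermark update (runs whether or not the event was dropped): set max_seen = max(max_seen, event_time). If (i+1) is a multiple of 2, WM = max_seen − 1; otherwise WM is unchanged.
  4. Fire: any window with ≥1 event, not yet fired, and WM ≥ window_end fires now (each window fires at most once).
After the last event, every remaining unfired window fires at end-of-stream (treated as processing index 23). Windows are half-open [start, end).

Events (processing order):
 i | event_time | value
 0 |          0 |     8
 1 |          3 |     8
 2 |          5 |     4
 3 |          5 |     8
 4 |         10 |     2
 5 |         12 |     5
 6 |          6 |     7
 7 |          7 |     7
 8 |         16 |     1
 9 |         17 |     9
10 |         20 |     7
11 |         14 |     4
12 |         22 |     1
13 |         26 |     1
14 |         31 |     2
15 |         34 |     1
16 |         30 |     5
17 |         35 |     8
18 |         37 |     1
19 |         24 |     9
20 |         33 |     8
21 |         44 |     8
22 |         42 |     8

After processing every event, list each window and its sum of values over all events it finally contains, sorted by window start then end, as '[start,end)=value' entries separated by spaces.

[0,9)=35 [9,18)=21 [18,27)=9 [27,36)=24 [36,45)=17

i=0 t=0 v=8: → [0,9); WM=−∞
i=1 t=3 v=8: → [0,9); WM=2
i=2 t=5 v=4: → [0,9); WM=2
i=3 t=5 v=8: → [0,9); WM=4
i=4 t=10 v=2: → [9,18); WM=4
i=5 t=12 v=5: → [9,18); WM=11; [0,9) fires=28
i=6 t=6 v=7: DROP (t<11-4); WM=11
i=7 t=7 v=7: → [0,9); WM=11
i=8 t=16 v=1: → [9,18); WM=11
i=9 t=17 v=9: → [9,18); WM=16
i=10 t=20 v=7: → [18,27); WM=16
i=11 t=14 v=4: → [9,18); WM=19; [9,18) fires=21
i=12 t=22 v=1: → [18,27); WM=19
i=13 t=26 v=1: → [18,27); WM=25
i=14 t=31 v=2: → [27,36); WM=25
i=15 t=34 v=1: → [27,36); WM=33; [18,27) fires=9
i=16 t=30 v=5: → [27,36); WM=33
i=17 t=35 v=8: → [27,36); WM=34
i=18 t=37 v=1: → [36,45); WM=34
i=19 t=24 v=9: DROP (t<34-4); WM=36; [27,36) fires=16
i=20 t=33 v=8: → [27,36); WM=36
i=21 t=44 v=8: → [36,45); WM=43
i=22 t=42 v=8: → [36,45); WM=43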